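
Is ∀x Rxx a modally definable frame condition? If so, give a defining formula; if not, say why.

Yes: it is reflexivity, defined by the T schema □p → p.
Suppose □p→p is valid. At any x set V(p)={w : Rxw}. Then □p holds at x, so p holds at x, i.e. Rxx.

Definable; □p → p defines it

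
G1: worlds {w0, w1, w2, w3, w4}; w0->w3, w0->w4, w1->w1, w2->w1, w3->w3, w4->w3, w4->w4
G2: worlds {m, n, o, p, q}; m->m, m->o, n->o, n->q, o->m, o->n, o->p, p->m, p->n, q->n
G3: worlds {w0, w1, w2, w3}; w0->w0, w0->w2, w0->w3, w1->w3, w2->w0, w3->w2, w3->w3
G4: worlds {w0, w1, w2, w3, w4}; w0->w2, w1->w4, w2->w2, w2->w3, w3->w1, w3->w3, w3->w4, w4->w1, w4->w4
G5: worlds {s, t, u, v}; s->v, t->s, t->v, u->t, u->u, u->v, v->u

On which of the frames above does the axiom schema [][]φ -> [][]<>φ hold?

This is the axiom for a generalized confluence (Geach) condition; its first-order frame correspondent is forall x forall z (x R^2 z -> exists w (x R^2 w & zRw)).
G1: ✓.
G2: fails — nR²n but no w with nR²w and nRw.
G3: fails — w1R²w2 but no w with w1R²w and w2Rw.
G4: ✓.
G5: ✓.
Valid on: G1, G4, G5.

G1, G4, G5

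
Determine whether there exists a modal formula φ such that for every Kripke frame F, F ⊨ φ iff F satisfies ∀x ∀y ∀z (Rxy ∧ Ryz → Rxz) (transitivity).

Yes: it is transitivity, defined by the 4 schema □r → □□r.
Suppose □r→□□r is valid. Take Rxy, Ryz and set V(r)={w : Rxw}. Then □r at x, so □□r at x, so □r at y, so r at z, i.e. Rxz.

Yes — defined by □r → □□r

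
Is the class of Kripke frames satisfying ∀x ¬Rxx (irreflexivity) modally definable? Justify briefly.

Any modally definable frame class is closed under surjective bounded morphisms.
The 2-cycle (worlds 0,1 with 0→1→0) is irreflexive, and the map sending every world to a single reflexive point • is a surjective bounded morphism (forth: every edge maps to (•,•); back: every world has a successor). So any modal formula valid on the 2-cycle is also valid on the reflexive point, which is not irreflexive.
So the class is not modally definable.

No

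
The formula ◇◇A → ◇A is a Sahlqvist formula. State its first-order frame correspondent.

This is frame-equivalent to □A → □□A (substitute ¬A for A and contrapose).
Suppose □A→□□A is valid. Take Rxy, Ryz and set V(A)={w : Rxw}. Then □A at x, so □□A at x, so □A at y, so A at z, i.e. Rxz.

transitivity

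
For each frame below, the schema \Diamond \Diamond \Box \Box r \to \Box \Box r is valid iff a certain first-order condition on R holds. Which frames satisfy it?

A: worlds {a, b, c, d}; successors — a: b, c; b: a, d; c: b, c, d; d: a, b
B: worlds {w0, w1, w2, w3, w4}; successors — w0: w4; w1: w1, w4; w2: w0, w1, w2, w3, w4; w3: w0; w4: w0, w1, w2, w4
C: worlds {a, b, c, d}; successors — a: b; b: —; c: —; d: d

Frame correspondent (Sahlqvist): \forall x \forall y \forall z ((x R^2 y \wedge x R^2 z) \to \exists w (y R^2 w \wedge z = w)) — i.e. a generalized confluence (Geach) condition.
A: fails — aR²b, aR²d but no w with bR²w and d=w.
B: fails — w2R²w0, w2R²w3 but no w with w0R²w and w3=w.
C: ✓.

C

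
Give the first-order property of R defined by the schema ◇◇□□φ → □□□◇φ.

This is a Sahlqvist (Geach-type) schema ◇^2□^2φ → □^3◇^1φ.
Minimal-valuation argument: fix x; take any y with xR^2y and any z with xR^3z. Set V(φ) to the set of worlds R-reachable from y in exactly 2 steps. Then □^2φ holds at y, so the antecedent holds at x; validity forces ◇^1φ at z, giving a w with zR^1w and yR^2w.
First-order correspondent: ∀x ∀y ∀z ((xR²y ∧ xR³z) → ∃w (yR²w ∧ zRw)).

∀x ∀y ∀z ((xR²y ∧ xR³z) → ∃w (yR²w ∧ zRw))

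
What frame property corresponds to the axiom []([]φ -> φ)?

shift-reflexivity: forall x forall y (Rxy -> Ryy)

This is the T□ axiom.
Its frame correspondent is shift-reflexivity — forall x forall y (Rxy -> Ryy).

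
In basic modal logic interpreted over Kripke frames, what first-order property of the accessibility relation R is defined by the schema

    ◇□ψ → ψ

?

symmetry

Equivalently (dual form): ψ → □◇ψ.
Suppose ψ→□◇ψ is valid. Take Rxy and set V(ψ)={x}. Then ψ at x, so □◇ψ at x, so ◇ψ at y, so some z with Ryz has ψ; z=x, i.e. Ryx.
Conversely, any frame satisfying ∀x ∀y (Rxy → Ryx) validates the schema.
Frame condition: ∀x ∀y (Rxy → Ryx).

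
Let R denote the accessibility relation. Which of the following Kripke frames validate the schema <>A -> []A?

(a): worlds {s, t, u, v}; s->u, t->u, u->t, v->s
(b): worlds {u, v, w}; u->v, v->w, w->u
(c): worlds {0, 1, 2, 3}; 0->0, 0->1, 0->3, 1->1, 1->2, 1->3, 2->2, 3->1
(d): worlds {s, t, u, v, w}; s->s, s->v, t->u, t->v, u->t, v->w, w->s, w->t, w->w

This is the axiom for partial functionality; its first-order frame correspondent is forall x forall y forall z (Rxy & Rxz -> y = z).
(a): ✓.
(b): ✓.
(c): fails — 0 sees both 0 and 1.
(d): fails — s sees both s and v.

(a), (b)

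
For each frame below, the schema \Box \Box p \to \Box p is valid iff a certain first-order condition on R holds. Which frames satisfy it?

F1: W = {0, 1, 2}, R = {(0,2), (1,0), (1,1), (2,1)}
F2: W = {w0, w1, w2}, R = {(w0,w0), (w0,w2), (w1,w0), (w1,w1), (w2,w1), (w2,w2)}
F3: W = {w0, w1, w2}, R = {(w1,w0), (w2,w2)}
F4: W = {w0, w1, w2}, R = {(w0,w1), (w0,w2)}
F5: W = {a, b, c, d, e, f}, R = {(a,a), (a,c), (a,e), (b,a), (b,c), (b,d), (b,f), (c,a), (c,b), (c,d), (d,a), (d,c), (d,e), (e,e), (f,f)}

This is the axiom for density; its first-order frame correspondent is \forall x \forall y (Rxy \to \exists z (Rxz \wedge Rzy)).
F1: fails — R02 but no z with R0z and Rz2.
F2: holds.
F3: fails — Rw1w0 but no z with Rw1z and Rzw0.
F4: fails — Rw0w1 but no z with Rw0z and Rzw1.
F5: fails — Rcb but no z with Rcz and Rzb.

F2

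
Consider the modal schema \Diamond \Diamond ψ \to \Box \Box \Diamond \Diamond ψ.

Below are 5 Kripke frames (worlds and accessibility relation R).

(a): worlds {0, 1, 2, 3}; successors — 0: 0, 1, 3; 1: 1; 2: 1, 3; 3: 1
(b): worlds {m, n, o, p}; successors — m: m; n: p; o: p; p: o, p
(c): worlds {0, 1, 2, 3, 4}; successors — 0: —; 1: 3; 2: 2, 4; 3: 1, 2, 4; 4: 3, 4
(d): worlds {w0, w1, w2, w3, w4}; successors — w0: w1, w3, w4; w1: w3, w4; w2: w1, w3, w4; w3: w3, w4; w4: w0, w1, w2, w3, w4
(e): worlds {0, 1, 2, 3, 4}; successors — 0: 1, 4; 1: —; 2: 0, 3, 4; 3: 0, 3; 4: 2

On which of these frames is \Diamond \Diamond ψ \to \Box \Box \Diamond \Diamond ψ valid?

Frame correspondent (Sahlqvist): \forall x \forall y \forall z ((x R^2 y \wedge x R^2 z) \to \exists w (y = w \wedge z R^2 w)) — i.e. a generalized confluence (Geach) condition.
(a): fails — 0R²0, 0R²1 but no w with 0=w and 1R²w.
(b): holds.
(c): fails — 1R²1, 1R²2 but no w with 1=w and 2R²w.
(d): holds.
(e): fails — 2R²0, 2R²0 but no w with 0=w and 0R²w.

(b), (d)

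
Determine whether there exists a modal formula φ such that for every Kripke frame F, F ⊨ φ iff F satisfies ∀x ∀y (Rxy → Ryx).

Yes, by q → □◇q

Yes: it is symmetry, defined by the B schema q → □◇q.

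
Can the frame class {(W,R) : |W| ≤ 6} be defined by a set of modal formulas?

If a class were modally definable it would be closed under disjoint unions (Goldblatt–Thomason).
Any modal formula valid on each of 7 disjoint one-world frames is valid on their disjoint union (validity is preserved under disjoint unions). Each one-world frame has |W|=1≤6, but the union has |W|=7.
So no modal formula (or set of formulas) defines exactly the |W|≤6 frames.

No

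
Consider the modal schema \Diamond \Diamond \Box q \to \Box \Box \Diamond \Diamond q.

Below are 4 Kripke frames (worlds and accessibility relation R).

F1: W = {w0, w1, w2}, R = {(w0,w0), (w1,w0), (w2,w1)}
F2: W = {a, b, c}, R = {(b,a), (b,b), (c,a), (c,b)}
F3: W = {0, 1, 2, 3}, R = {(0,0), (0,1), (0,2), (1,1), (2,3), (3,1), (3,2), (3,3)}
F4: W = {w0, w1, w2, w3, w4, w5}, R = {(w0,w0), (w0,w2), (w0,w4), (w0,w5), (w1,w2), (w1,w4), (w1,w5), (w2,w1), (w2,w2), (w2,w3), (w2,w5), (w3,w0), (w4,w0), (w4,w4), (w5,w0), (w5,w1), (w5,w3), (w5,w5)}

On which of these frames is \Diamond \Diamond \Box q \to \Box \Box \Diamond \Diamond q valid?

The schema corresponds to a generalized confluence (Geach) condition: \forall x \forall y \forall z ((x R^2 y \wedge x R^2 z) \to \exists w (yRw \wedge z R^2 w)).
F1: holds.
F2: fails — bR²a, bR²a but no w with aRw and aR²w.
F3: fails — 0R²2, 0R²1 but no w with 2Rw and 1R²w.
F4: holds.

F1, F4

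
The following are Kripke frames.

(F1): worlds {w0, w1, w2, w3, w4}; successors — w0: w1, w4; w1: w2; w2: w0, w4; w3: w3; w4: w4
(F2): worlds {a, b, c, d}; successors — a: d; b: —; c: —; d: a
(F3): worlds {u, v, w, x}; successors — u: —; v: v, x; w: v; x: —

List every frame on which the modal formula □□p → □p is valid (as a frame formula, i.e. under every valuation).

Frame correspondent (Sahlqvist): ∀x ∀y (Rxy → ∃z (Rxz ∧ Rzy)) — i.e. density.
(F1): fails — Rw1w2 but no z with Rw1z and Rzw2.
(F2): fails — Rad but no z with Raz and Rzd.
(F3): ✓.

(F3)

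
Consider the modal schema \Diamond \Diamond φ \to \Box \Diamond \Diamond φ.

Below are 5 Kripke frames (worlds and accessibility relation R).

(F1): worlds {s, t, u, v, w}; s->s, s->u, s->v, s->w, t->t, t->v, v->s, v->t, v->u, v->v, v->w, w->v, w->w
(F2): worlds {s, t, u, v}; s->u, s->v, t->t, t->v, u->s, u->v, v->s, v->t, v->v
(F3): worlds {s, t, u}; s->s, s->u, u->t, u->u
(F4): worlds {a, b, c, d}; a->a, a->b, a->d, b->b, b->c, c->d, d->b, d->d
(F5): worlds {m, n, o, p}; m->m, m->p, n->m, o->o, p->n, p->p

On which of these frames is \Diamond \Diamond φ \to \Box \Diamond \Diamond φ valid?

Frame correspondent (Sahlqvist): \forall x \forall y \forall z ((x R^2 y \wedge xRz) \to \exists w (y = w \wedge z R^2 w)) — i.e. a generalized confluence (Geach) condition.
(F1): fails — sR²s, sRu but no w* with s=w* and uR²w*.
(F2): fails — uR²u, uRs but no w with u=w and sR²w.
(F3): fails — sR²s, sRu but no w with s=w and uR²w.
(F4): fails — aR²a, aRb but no w with a=w and bR²w.
(F5): fails — pR²n, pRn but no w with n=w and nR²w.

none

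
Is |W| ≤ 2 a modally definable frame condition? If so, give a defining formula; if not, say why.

Not modally definable

Modal frame validity is preserved under disjoint unions.
Any modal formula valid on each of 3 disjoint one-world frames is valid on their disjoint union (validity is preserved under disjoint unions). Each one-world frame has |W|=1≤2, but the union has |W|=3.
So no modal formula (or set of formulas) defines exactly the |W|≤2 frames.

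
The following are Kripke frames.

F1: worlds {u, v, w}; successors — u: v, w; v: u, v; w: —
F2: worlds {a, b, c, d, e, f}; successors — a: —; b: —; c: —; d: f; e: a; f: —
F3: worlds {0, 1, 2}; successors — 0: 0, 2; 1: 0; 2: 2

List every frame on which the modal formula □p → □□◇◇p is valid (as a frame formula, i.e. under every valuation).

F2

This is the axiom for a generalized confluence (Geach) condition; its first-order frame correspondent is ∀x ∀z (xR²z → ∃w (xRw ∧ zR²w)).
F1: fails — vR²w but no t with vRt and wR²t.
F2: holds.
F3: fails — 1R²2 but no w with 1Rw and 2R²w.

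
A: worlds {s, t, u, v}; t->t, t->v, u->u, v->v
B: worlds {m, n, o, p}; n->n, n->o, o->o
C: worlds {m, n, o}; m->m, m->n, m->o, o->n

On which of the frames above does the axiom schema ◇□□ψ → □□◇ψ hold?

This is the axiom for a generalized confluence (Geach) condition; its first-order frame correspondent is ∀x ∀y ∀z ((xRy ∧ xR²z) → ∃w (yR²w ∧ zRw)).
A: ✓.
B: ✓.
C: fails — mRm, mR²n but no w with mR²w and nRw.

A, B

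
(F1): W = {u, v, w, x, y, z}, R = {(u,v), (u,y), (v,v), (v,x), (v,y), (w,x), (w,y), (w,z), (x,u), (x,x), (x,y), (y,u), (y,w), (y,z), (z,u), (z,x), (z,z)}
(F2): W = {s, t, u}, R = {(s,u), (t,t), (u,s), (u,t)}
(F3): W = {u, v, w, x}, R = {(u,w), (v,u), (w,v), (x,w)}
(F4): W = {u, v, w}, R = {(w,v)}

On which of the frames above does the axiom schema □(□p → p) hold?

none

The schema corresponds to shift-reflexivity: ∀x ∀y (Rxy → Ryy).
(F1): fails — Rxu but not Ruu.
(F2): fails — Rsu but not Ruu.
(F3): fails — Rxw but not Rww.
(F4): fails — Rwv but not Rvv.
Valid on no frame.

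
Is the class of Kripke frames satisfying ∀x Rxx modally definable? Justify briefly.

This is a Sahlqvist condition; the T axiom □r → r defines it.
Suppose □r→r is valid. At any x set V(r)={w : Rxw}. Then □r holds at x, so r holds at x, i.e. Rxx.

Yes, by □r → r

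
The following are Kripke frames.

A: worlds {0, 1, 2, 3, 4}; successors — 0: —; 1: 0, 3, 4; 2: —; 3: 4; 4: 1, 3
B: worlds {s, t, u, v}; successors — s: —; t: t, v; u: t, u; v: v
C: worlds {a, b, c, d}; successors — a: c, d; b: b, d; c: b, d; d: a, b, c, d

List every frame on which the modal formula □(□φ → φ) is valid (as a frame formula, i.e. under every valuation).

The schema corresponds to shift-reflexivity: ∀x ∀y (Rxy → Ryy).
A: fails — R10 but not R00.
B: satisfies the condition.
C: fails — Rdc but not Rcc.
Valid on: B.

B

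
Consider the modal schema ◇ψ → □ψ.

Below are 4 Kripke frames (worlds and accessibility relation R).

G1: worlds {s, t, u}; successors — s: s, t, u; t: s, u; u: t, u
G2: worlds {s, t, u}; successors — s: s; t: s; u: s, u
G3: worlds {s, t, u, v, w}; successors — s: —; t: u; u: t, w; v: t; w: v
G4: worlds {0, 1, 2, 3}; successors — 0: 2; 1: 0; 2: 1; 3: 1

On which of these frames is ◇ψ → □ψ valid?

This is the axiom for partial functionality; its first-order frame correspondent is ∀x ∀y ∀z (Rxy ∧ Rxz → y = z).
G1: fails — s sees both s and t.
G2: fails — u sees both s and u.
G3: fails — u sees both t and w.
G4: ✓.
Valid on: G4.

G4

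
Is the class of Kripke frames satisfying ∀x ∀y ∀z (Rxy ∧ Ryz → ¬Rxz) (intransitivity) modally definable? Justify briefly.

No — not modally definable

If a class were modally definable it would be closed under surjective bounded morphisms (Goldblatt–Thomason).
The 7-cycle (worlds s,t,u,v,w,x,y with s→t→u→v→w→x→y→s) is intransitive. Mapping every world to a single reflexive point • is a surjective bounded morphism; the reflexive point is not intransitive (R••∧R•• but R••).
Hence intransitivity is not modally definable.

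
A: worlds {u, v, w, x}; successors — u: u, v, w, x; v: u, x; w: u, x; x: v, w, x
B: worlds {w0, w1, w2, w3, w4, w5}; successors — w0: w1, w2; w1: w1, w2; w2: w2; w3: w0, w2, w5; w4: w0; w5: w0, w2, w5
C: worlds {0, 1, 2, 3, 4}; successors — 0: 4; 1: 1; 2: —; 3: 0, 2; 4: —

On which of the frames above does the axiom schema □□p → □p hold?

This is the axiom for density; its first-order frame correspondent is ∀x ∀y (Rxy → ∃z (Rxz ∧ Rzy)).
A: condition met.
B: fails — Rw4w0 but no z with Rw4z and Rzw0.
C: fails — R04 but no z with R0z and Rz4.
Valid on: A.

A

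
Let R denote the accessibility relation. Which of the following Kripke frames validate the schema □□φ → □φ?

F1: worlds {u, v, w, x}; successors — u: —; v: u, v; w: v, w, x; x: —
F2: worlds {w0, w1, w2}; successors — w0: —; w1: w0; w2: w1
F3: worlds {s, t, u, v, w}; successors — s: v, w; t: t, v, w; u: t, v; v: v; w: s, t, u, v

F1

Frame correspondent (Sahlqvist): ∀x ∀y (Rxy → ∃z (Rxz ∧ Rzy)) — i.e. density.
F1: holds.
F2: fails — Rw1w0 but no z with Rw1z and Rzw0.
F3: fails — Rwu but no z with Rwz and Rzu.
Valid on: F1.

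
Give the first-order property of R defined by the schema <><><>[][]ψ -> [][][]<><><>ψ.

forall x forall y forall z ((x R^3 y & x R^3 z) -> exists w (y R^2 w & z R^3 w))

This is a Sahlqvist (Geach-type) schema ◇^3□^2ψ → □^3◇^3ψ.
Minimal-valuation argument: fix x; take any y with xR^3y and any z with xR^3z. Set V(ψ) to the set of worlds R-reachable from y in exactly 2 steps. Then □^2ψ holds at y, so the antecedent holds at x; validity forces ◇^3ψ at z, giving a w with zR^3w and yR^2w.
First-order correspondent: forall x forall y forall z ((x R^3 y & x R^3 z) -> exists w (y R^2 w & z R^3 w)).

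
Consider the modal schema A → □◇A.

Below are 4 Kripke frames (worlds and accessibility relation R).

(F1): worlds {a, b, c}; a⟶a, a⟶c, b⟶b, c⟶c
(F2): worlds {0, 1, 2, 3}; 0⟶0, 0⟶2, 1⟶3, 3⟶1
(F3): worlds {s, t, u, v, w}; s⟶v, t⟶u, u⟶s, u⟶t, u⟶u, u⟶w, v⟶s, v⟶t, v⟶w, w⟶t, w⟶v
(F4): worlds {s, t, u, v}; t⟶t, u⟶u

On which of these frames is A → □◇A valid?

This is the axiom for symmetry; its first-order frame correspondent is ∀x ∀y (Rxy → Ryx).
(F1): fails — Rac but not Rca.
(F2): fails — R02 but not R20.
(F3): fails — Rwt but not Rtw.
(F4): ✓.
Valid on: (F4).

(F4)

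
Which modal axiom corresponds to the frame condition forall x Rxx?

□r → r

A defining formula is □r → r (the T axiom).
Suppose □r→r is valid. At any x set V(r)={w : Rxw}. Then □r holds at x, so r holds at x, i.e. Rxx.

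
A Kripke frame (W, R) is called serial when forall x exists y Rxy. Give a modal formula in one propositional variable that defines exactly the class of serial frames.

□q → ◇q

This is seriality; the standard corresponding axiom is D: □q → ◇q.
Suppose □q→◇q is valid. At any x set V(q)=W. Then □q at x, so ◇q at x, so x has a successor.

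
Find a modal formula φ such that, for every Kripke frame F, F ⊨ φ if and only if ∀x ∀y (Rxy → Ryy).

□(□s → s)

This is shift-reflexivity; the standard corresponding axiom is T□: □(□s → s).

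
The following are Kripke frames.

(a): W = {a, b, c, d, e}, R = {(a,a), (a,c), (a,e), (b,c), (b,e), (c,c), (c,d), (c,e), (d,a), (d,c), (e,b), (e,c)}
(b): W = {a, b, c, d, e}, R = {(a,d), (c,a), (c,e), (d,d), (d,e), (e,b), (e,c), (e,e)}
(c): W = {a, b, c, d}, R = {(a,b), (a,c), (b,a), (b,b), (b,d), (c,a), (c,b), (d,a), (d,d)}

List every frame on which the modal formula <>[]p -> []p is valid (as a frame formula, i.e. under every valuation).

This is the axiom for the Euclidean property; its first-order frame correspondent is forall x forall y forall z (Rxy & Rxz -> Ryz).
(a): fails — Rae and Rae but not Ree.
(b): fails — Rce and Rca but not Rea.
(c): fails — Rab and Rac but not Rbc.
Valid on no frame.

none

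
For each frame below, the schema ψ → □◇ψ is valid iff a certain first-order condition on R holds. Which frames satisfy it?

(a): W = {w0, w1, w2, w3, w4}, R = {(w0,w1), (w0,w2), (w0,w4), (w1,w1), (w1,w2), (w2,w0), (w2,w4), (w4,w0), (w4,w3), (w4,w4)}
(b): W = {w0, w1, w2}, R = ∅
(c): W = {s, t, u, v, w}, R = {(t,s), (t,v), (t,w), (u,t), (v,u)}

(b)

This is the axiom for symmetry; its first-order frame correspondent is ∀x ∀y (Rxy → Ryx).
(a): fails — Rw1w2 but not Rw2w1.
(b): holds.
(c): fails — Rtv but not Rvt.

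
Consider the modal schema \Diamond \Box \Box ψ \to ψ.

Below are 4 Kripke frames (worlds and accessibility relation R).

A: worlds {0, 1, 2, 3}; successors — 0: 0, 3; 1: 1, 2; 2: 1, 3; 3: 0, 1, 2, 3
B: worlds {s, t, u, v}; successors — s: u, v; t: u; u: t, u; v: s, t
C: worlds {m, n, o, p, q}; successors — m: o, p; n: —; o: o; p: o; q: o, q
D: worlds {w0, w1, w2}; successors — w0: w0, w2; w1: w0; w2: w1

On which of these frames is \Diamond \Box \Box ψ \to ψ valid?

Frame correspondent (Sahlqvist): \forall x \forall y (xRy \to \exists w (y R^2 w \wedge x = w)) — i.e. a generalized confluence (Geach) condition.
A: ✓.
B: fails — sRu but no w with uR²w and s=w.
C: fails — mRo but no w with oR²w and m=w.
D: ✓.
Valid on: A, D.

A, D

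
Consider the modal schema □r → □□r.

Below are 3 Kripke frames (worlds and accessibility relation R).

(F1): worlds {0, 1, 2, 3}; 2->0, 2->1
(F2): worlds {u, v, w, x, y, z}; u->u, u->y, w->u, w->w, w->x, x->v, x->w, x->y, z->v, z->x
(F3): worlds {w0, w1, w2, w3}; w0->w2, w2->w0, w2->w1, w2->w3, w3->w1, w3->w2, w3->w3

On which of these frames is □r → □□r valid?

This is the axiom for transitivity; its first-order frame correspondent is ∀x ∀y ∀z (Rxy ∧ Ryz → Rxz).
(F1): holds.
(F2): fails — Rxw and Rwu but not Rxu.
(F3): fails — Rw3w2 and Rw2w0 but not Rw3w0.
Valid on: (F1).

(F1)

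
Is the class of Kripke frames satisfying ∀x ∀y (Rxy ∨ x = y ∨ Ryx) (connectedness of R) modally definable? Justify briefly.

Modal frame validity is preserved under disjoint unions.
Take 3 disjoint single-world reflexive frames: each is trivially connected, but their disjoint union has 3 worlds with no edge between distinct components, so it is not connected.
Hence connectedness of R is not modally definable.

No — not modally definable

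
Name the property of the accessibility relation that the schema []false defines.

Emptiness of R

□⊥ is valid iff no world has any successor (otherwise □⊥ fails at any world with one).
Conversely, any frame satisfying forall x forall y ~Rxy validates the schema.
So the correspondent is emptiness of R.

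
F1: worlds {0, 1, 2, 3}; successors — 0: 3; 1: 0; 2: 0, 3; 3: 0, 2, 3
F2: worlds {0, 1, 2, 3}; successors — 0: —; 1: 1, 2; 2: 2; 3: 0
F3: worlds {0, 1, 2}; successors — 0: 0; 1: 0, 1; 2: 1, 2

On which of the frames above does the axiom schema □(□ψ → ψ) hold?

The schema corresponds to shift-reflexivity: ∀x ∀y (Rxy → Ryy).
F1: fails — R10 but not R00.
F2: fails — R30 but not R00.
F3: satisfies the condition.

F3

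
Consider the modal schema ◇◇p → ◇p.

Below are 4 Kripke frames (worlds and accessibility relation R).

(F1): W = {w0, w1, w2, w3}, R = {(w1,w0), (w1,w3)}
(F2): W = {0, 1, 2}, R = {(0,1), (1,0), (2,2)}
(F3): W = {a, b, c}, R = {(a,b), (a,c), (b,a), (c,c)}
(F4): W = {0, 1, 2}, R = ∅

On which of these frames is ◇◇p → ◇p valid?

(F1), (F4)

This is the axiom for transitivity; its first-order frame correspondent is ∀x ∀y ∀z (Rxy ∧ Ryz → Rxz).
(F1): ✓.
(F2): fails — R01 and R10 but not R00.
(F3): fails — Rab and Rba but not Raa.
(F4): ✓.
Valid on: (F1), (F4).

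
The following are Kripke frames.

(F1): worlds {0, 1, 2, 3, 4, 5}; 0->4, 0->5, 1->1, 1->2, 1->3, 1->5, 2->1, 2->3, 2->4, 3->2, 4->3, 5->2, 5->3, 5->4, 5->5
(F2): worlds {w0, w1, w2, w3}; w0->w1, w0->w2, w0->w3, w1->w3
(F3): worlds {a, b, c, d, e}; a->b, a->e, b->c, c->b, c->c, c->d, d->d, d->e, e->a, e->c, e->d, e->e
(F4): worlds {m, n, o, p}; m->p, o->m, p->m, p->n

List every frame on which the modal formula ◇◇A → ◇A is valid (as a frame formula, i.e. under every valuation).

(F2)

Frame correspondent (Sahlqvist): ∀x ∀y (xR²y → ∃w (y = w ∧ xRw)) — i.e. a generalized confluence (Geach) condition.
(F1): fails — 0R²2 but no w with 2=w and 0Rw.
(F2): holds.
(F3): fails — aR²a but no w with a=w and aRw.
(F4): fails — mR²m but no w with m=w and mRw.
Valid on: (F2).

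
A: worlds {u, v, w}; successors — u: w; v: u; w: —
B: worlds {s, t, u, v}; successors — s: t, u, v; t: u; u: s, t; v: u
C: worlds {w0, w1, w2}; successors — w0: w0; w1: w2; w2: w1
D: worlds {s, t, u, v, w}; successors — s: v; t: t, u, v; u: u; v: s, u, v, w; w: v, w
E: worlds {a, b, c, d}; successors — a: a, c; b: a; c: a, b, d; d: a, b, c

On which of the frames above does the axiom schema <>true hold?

B, C, D, E

This is the axiom for seriality; its first-order frame correspondent is forall x exists y Rxy.
A: fails — world w has no successor.
B: satisfies the condition.
C: satisfies the condition.
D: satisfies the condition.
E: satisfies the condition.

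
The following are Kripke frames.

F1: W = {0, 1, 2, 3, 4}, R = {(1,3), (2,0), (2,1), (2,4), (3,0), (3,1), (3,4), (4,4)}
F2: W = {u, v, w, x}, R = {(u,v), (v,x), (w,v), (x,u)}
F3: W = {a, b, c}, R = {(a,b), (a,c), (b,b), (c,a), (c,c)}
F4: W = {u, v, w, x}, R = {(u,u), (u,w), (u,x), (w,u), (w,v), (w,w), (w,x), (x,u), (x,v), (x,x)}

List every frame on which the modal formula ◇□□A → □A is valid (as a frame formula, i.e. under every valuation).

none

The schema corresponds to a generalized confluence (Geach) condition: ∀x ∀y ∀z ((xRy ∧ xRz) → ∃w (yR²w ∧ z = w)).
F1: fails — 2R0, 2R0 but no w with 0R²w and 0=w.
F2: fails — uRv, uRv but no t with vR²t and v=t.
F3: fails — aRb, aRc but no w with bR²w and c=w.
F4: fails — wRv, wRu but no t with vR²t and u=t.
Valid on no frame.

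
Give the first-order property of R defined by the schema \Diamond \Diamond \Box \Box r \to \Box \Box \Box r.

\forall x \forall y \forall z ((x R^2 y \wedge x R^3 z) \to \exists w (y R^2 w \wedge z = w))

This is a Sahlqvist (Geach-type) schema ◇^2□^2r → □^3◇^0r.
Minimal-valuation argument: fix x; take any y with xR^2y and any z with xR^3z. Set V(r) to the set of worlds R-reachable from y in exactly 2 steps. Then □^2r holds at y, so the antecedent holds at x; validity forces ◇^0r at z, giving a w with zR^0w and yR^2w.
First-order correspondent: \forall x \forall y \forall z ((x R^2 y \wedge x R^3 z) \to \exists w (y R^2 w \wedge z = w)).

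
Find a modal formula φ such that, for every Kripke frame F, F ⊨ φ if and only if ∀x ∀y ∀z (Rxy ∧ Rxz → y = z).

A defining formula is ◇p → □p (the CD axiom).
Suppose ◇p→□p is valid. Take Rxy, Rxz and set V(p)={y}. Then ◇p at x, so □p at x, so p at z, i.e. z=y.

◇p → □p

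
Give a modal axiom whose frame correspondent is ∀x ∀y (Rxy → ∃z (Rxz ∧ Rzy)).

A defining formula is □□r → □r (the C4 axiom).
Suppose □□r→□r is valid. Take Rxy and set V(r)={w : xR²w}. Then □□r at x, so □r at x, so r at y, i.e. ∃z(Rxz∧Rzy).

□□r → □r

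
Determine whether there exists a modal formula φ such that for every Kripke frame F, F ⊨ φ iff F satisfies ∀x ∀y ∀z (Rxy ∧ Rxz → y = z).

Yes — defined by ◇p → □p

Yes: it is partial functionality, defined by the CD schema ◇p → □p.
Suppose ◇p→□p is valid. Take Rxy, Rxz and set V(p)={y}. Then ◇p at x, so □p at x, so p at z, i.e. z=y.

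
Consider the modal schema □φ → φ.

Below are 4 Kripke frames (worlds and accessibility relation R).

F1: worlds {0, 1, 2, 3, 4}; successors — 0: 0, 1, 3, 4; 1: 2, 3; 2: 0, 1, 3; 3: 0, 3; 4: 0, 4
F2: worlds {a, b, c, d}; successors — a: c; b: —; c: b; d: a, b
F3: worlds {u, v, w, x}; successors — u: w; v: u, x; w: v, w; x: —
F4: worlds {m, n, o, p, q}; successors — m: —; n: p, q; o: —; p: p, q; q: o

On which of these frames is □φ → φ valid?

This is the axiom for reflexivity; its first-order frame correspondent is ∀x Rxx.
F1: fails — world 1 does not see itself.
F2: fails — world a does not see itself.
F3: fails — world u does not see itself.
F4: fails — world m does not see itself.
Valid on no frame.

none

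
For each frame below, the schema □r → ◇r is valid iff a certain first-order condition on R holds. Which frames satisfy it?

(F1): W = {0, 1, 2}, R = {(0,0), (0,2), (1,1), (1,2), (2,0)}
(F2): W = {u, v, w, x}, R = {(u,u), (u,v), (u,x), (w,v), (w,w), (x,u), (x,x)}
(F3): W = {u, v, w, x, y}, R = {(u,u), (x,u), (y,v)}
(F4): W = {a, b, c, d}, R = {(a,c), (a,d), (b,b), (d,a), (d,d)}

This is the axiom for seriality; its first-order frame correspondent is ∀x ∃y Rxy.
(F1): satisfies the condition.
(F2): fails — world v has no successor.
(F3): fails — world v has no successor.
(F4): fails — world c has no successor.
Valid on: (F1).

(F1)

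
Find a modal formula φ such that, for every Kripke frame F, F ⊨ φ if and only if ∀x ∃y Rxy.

This is seriality; the standard corresponding axiom is D: □r → ◇r.
Suppose □r→◇r is valid. At any x set V(r)=W. Then □r at x, so ◇r at x, so x has a successor.

□r → ◇r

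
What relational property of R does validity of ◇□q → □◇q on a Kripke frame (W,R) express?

Convergence

Suppose ◇□q→□◇q is valid. Take Rxy, Rxz and set V(q)={w : Ryw}. Then □q at y so ◇□q at x, so □◇q at x, so ◇q at z, giving w with Rzw and Ryw.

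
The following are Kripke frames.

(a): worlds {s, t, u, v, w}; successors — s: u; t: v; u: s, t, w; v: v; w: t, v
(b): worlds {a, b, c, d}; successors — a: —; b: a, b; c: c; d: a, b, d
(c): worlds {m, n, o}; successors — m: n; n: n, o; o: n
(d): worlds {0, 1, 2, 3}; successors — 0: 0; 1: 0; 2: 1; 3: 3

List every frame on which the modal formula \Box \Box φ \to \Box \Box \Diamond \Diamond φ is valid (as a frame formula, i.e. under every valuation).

Frame correspondent (Sahlqvist): \forall x \forall z (x R^2 z \to \exists w (x R^2 w \wedge z R^2 w)) — i.e. a generalized confluence (Geach) condition.
(a): fails — sR²t but no w* with sR²w* and tR²w*.
(b): fails — bR²a but no w with bR²w and aR²w.
(c): condition met.
(d): condition met.

(c), (d)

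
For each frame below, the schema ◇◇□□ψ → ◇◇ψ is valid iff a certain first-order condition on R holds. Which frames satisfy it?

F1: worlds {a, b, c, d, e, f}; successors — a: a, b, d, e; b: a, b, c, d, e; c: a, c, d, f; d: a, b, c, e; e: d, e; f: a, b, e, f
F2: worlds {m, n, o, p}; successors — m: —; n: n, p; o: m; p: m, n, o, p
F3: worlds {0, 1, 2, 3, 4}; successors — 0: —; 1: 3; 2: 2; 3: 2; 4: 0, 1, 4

F1

This is the axiom for a generalized confluence (Geach) condition; its first-order frame correspondent is ∀x ∀y (xR²y → ∃w (yR²w ∧ xR²w)).
F1: holds.
F2: fails — nR²m but no w with mR²w and nR²w.
F3: fails — 4R²0 but no w with 0R²w and 4R²w.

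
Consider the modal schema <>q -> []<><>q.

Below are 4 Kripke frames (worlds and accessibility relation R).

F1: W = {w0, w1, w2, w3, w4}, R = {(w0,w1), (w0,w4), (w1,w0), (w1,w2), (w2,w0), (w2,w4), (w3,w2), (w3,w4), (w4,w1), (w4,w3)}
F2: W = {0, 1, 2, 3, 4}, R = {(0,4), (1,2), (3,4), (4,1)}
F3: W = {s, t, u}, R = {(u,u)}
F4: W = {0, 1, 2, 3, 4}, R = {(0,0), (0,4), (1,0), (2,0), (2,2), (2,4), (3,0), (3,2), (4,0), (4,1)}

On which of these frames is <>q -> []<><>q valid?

F3

This is the axiom for a generalized confluence (Geach) condition; its first-order frame correspondent is forall x forall y forall z ((xRy & xRz) -> exists w (y = w & z R^2 w)).
F1: fails — w0Rw1, w0Rw4 but no w with w1=w and w4R²w.
F2: fails — 0R4, 0R4 but no w with 4=w and 4R²w.
F3: condition met.
F4: fails — 2R2, 2R0 but no w with 2=w and 0R²w.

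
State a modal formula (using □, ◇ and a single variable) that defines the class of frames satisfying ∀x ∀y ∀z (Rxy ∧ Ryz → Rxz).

□q → □□q

This is transitivity; the standard corresponding axiom is 4: □q → □□q.
Suppose □q→□□q is valid. Take Rxy, Ryz and set V(q)={w : Rxw}. Then □q at x, so □□q at x, so □q at y, so q at z, i.e. Rxz.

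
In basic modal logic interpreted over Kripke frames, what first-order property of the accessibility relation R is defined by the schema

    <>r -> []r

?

Suppose ◇r→□r is valid. Take Rxy, Rxz and set V(r)={y}. Then ◇r at x, so □r at x, so r at z, i.e. z=y.

partial functionality: forall x forall y forall z (Rxy & Rxz -> y = z)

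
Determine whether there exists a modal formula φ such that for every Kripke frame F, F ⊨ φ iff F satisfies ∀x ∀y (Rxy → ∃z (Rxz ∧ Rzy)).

Definable; □□q → □q defines it

The condition is density. A defining modal formula is □□q → □q.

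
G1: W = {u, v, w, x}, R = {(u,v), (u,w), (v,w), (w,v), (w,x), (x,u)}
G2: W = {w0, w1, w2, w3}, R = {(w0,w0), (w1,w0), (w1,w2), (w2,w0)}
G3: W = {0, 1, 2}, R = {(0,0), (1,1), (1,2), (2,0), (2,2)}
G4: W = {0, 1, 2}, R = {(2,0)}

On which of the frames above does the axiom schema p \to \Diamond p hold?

This is the axiom for reflexivity; its first-order frame correspondent is \forall x Rxx.
G1: fails — world u does not see itself.
G2: fails — world w1 does not see itself.
G3: ✓.
G4: fails — world 0 does not see itself.

G3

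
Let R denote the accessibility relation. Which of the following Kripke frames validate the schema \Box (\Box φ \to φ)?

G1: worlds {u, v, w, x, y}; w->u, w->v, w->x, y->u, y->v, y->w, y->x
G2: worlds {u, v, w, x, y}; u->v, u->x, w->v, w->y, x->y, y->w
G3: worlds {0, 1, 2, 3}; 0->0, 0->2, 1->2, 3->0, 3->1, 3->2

This is the axiom for shift-reflexivity; its first-order frame correspondent is \forall x \forall y (Rxy \to Ryy).
G1: fails — Ryx but not Rxx.
G2: fails — Ruv but not Rvv.
G3: fails — R32 but not R22.

none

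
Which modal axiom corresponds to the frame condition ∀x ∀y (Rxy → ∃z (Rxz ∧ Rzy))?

□□ψ → □ψ

A defining formula is □□ψ → □ψ (the C4 axiom).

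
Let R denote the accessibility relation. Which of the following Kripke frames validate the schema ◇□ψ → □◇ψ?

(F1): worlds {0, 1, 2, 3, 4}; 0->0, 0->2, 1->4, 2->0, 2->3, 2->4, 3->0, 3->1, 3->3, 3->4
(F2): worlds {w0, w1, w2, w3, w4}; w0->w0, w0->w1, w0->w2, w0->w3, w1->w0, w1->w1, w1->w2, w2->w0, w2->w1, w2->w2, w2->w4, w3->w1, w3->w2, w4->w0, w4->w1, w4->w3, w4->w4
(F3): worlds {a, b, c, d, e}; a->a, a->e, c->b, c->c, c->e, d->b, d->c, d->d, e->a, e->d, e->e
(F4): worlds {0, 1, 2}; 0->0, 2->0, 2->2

(F2), (F4)

The schema corresponds to convergence: ∀x ∀y ∀z (Rxy ∧ Rxz → ∃w (Ryw ∧ Rzw)).
(F1): fails — R14 and R14 but 4 and 4 have no common successor.
(F2): ✓.
(F3): fails — Rcc and Rcb but c and b have no common successor.
(F4): ✓.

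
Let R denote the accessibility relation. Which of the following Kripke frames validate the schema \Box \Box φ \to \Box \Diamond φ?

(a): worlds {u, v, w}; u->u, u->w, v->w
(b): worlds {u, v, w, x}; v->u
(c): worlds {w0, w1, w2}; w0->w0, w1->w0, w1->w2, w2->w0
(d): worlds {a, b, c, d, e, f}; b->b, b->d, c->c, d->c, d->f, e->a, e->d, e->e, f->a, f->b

The schema corresponds to a generalized confluence (Geach) condition: \forall x \forall z (xRz \to \exists w (x R^2 w \wedge zRw)).
(a): fails — uRw but no t with uR²t and wRt.
(b): fails — vRu but no t with vR²t and uRt.
(c): condition met.
(d): fails — eRa but no w with eR²w and aRw.
Valid on: (c).

(c)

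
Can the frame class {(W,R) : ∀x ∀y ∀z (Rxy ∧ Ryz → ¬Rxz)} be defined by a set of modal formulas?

No — not modally definable

Any modally definable frame class is closed under surjective bounded morphisms.
The 5-cycle (worlds 0,1,2,3,4 with 0→1→2→3→4→0) is intransitive. Mapping every world to a single reflexive point • is a surjective bounded morphism; the reflexive point is not intransitive (R••∧R•• but R••).
So the class is not modally definable.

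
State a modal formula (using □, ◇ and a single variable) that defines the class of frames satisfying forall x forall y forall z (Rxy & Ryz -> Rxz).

□q → □□q

The condition is transitivity. The 4 schema □q → □□q defines it.
Suppose □q→□□q is valid. Take Rxy, Ryz and set V(q)={w : Rxw}. Then □q at x, so □□q at x, so □q at y, so q at z, i.e. Rxz.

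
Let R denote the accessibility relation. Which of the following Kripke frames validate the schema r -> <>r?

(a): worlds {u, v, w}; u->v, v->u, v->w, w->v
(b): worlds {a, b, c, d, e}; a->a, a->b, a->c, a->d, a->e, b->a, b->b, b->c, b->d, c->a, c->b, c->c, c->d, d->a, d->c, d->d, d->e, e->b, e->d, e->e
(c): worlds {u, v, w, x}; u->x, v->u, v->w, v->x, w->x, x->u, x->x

The schema corresponds to reflexivity: forall x Rxx.
(a): fails — world u does not see itself.
(b): ✓.
(c): fails — world u does not see itself.

(b)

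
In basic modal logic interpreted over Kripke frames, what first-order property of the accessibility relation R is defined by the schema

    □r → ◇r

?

Suppose □r→◇r is valid. At any x set V(r)=W. Then □r at x, so ◇r at x, so x has a successor.
Conversely, on a frame with seriality the schema holds at every world under every valuation.
Frame condition: ∀x ∃y Rxy.

seriality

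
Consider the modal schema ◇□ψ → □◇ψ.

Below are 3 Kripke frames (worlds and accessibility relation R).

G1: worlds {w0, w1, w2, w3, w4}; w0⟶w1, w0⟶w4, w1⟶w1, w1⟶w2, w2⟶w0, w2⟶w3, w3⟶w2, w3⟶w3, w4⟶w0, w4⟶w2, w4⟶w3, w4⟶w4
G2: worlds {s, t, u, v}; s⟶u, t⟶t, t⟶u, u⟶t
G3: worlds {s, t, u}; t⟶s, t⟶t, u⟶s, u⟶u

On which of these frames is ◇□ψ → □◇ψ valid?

Frame correspondent (Sahlqvist): ∀x ∀y ∀z (Rxy ∧ Rxz → ∃w (Ryw ∧ Rzw)) — i.e. convergence.
G1: fails — Rw1w2 and Rw1w1 but w2 and w1 have no common successor.
G2: satisfies the condition.
G3: fails — Rtt and Rts but t and s have no common successor.
Valid on: G2.

G2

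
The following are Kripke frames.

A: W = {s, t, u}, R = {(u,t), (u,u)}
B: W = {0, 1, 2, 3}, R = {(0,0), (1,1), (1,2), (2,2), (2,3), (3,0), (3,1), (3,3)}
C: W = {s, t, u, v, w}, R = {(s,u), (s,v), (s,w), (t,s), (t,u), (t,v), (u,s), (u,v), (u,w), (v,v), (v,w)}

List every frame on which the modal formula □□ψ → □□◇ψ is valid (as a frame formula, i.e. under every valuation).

B

The schema corresponds to a generalized confluence (Geach) condition: ∀x ∀z (xR²z → ∃w (xR²w ∧ zRw)).
A: fails — uR²t but no w with uR²w and tRw.
B: satisfies the condition.
C: fails — sR²w but no w* with sR²w* and wRw*.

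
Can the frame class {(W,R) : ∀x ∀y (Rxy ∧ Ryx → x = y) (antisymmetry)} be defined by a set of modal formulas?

Modal frame validity is preserved under surjective bounded morphisms.
The 4-cycle (worlds a,b,c,d with a→b→c→d→a) is antisymmetric. Sending even-indexed worlds to • and odd-indexed worlds to ∘ is a surjective bounded morphism onto the two-world frame with •↔∘, which is not antisymmetric.
Hence antisymmetry is not modally definable.

No — not modally definable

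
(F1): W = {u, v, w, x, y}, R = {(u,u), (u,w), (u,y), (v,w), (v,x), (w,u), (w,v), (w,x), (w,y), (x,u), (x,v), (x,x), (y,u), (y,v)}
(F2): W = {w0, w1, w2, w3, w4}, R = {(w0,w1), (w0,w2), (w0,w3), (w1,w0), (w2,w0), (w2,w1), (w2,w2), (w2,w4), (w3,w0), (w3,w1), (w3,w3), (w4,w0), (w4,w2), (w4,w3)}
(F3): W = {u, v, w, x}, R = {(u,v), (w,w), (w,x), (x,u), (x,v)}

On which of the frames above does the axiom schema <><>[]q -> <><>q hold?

(F1)

Frame correspondent (Sahlqvist): forall x forall y (x R^2 y -> exists w (yRw & x R^2 w)) — i.e. a generalized confluence (Geach) condition.
(F1): holds.
(F2): fails — w1R²w1 but no w with w1Rw and w1R²w.
(F3): fails — wR²v but no t with vRt and wR²t.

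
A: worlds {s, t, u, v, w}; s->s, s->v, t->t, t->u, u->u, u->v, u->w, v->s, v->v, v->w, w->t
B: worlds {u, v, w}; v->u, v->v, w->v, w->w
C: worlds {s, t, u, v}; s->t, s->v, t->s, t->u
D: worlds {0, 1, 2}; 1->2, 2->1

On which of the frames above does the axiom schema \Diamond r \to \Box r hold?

D

Frame correspondent (Sahlqvist): \forall x \forall y \forall z (Rxy \wedge Rxz \to y = z) — i.e. partial functionality.
A: fails — s sees both s and v.
B: fails — v sees both u and v.
C: fails — s sees both t and v.
D: condition met.
Valid on: D.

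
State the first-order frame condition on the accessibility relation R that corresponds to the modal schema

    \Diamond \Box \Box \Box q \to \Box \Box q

\forall x \forall y \forall z ((xRy \wedge x R^2 z) \to \exists w (y R^3 w \wedge z = w))

This is a Sahlqvist (Geach-type) schema ◇^1□^3q → □^2◇^0q.
Minimal-valuation argument: fix x; take any y with xR^1y and any z with xR^2z. Set V(q) to the set of worlds R-reachable from y in exactly 3 steps. Then □^3q holds at y, so the antecedent holds at x; validity forces ◇^0q at z, giving a w with zR^0w and yR^3w.
First-order correspondent: \forall x \forall y \forall z ((xRy \wedge x R^2 z) \to \exists w (y R^3 w \wedge z = w)).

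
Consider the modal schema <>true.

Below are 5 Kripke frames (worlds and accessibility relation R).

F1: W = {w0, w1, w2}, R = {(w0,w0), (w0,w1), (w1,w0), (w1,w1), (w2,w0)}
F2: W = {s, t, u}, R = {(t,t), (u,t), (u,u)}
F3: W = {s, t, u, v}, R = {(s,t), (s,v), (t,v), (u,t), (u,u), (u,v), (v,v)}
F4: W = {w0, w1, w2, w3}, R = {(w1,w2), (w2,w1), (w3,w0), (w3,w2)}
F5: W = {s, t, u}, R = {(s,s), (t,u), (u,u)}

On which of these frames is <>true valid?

F1, F3, F5

The schema corresponds to seriality: forall x exists y Rxy.
F1: ✓.
F2: fails — world s has no successor.
F3: ✓.
F4: fails — world w0 has no successor.
F5: ✓.
Valid on: F1, F3, F5.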